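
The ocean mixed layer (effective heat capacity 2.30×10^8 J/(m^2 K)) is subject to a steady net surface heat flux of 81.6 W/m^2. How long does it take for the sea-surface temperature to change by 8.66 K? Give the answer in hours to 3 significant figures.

6780 hours

Areal heat capacity C = 2.30×10^8 J/(m^2 K) (given).
Time required: Δt = C ΔT / F = 2.30×10^8 × 8.66 / 81.6 = 2.44×10^7 s.
In hours: 2.44×10^7 s / (3600 s/hour) = 6780 hours.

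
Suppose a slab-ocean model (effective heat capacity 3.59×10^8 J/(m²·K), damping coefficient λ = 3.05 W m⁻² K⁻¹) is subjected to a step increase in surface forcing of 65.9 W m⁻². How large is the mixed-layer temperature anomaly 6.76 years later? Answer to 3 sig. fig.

Areal heat capacity C = 3.59×10^8 J/(m²·K) (given).
τ = C / λ = 3.59×10^8 / 3.05 = 1.18×10^8 s.
Equilibrium anomaly ΔT_eq = F / λ = 65.9 / 3.05 = 21.6 K.
t = 6.76 years = 2.13×10^8 s, so t/τ = 1.81.
ΔT(t) = ΔT_eq (1 − e^(−t/τ)) = 21.6 × (1 − e^−1.81) = 18.1 K.

18.1 K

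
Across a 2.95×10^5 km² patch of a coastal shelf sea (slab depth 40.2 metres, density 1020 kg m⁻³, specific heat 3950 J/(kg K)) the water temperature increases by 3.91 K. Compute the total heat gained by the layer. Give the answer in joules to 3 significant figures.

Areal heat capacity C = ρ c_p D = 1020 × 3950 × 40.2 = 1.62×10^8 J/(m^2 K).
Heat per unit area: q = C ΔT = 1.62×10^8 × 3.91 = 6.33×10^8 J/m².
Total heat: Q = q × A = 6.33×10^8 × (2.95×10^5 × 10⁶ m²) = 1.87×10^20 J.

1.87×10^20 J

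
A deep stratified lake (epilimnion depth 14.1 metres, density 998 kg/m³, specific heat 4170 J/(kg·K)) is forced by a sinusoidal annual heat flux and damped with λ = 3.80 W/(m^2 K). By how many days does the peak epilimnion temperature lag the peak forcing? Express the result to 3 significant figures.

73.0 days

Areal heat capacity C = ρ c_p D = 998 × 4170 × 14.1 = 5.87×10^7 J/(m^2 K).
ω = 2π / 3.15×10^7 s = 1.99×10^-7 s⁻¹.
Phase lag φ = arctan(Cω/λ) = arctan(11.7/3.80) = 1.26 rad.
Time lag = φ / ω = 1.26 / 1.99×10^-7 = 6.31×10^6 s = 73.0 days.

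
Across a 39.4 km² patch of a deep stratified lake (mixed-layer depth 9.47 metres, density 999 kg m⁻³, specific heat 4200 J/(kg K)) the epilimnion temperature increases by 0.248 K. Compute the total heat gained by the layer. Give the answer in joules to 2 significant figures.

3.9×10^14 J

Areal heat capacity C = ρ c_p D = 999 × 4200 × 9.47 = 3.97×10^7 J m⁻² K⁻¹.
Heat per unit area: q = C ΔT = 3.97×10^7 × 0.248 = 9.85×10^6 J/m².
Total heat: Q = q × A = 9.85×10^6 × (39.4 × 10⁶ m²) = 3.88×10^14 J.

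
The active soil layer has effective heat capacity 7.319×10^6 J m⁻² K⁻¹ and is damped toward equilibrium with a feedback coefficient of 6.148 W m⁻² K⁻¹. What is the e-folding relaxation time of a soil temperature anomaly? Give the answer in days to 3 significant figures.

Areal heat capacity C = 7.319×10^6 J m⁻² K⁻¹ (given).
Relaxation time τ = C / λ = 7.32×10^6 / 6.148 = 1.19×10^6 s.
In days: 1.19×10^6 s / (86400 s/day) = 13.8 days.

13.8 days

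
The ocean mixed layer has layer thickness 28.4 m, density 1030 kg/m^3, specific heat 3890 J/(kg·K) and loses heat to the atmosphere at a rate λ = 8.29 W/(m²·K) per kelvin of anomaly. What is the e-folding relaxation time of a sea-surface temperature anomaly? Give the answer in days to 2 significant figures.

Areal heat capacity C = ρ c_p D = 1030 × 3890 × 28.4 = 1.14×10^8 J m⁻² K⁻¹.
Relaxation time τ = C / λ = 1.14×10^8 / 8.29 = 1.37×10^7 s.
In days: 1.37×10^7 s / (86400 s/day) = 159 days.

160 days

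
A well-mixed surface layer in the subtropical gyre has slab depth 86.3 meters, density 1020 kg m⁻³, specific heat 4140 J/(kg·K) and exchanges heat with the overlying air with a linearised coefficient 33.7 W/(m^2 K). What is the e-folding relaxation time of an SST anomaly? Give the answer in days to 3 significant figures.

Areal heat capacity C = ρ c_p D = 1020 × 4140 × 86.3 = 3.64×10^8 J/(m²·K).
Relaxation time τ = C / λ = 3.64×10^8 / 33.7 = 1.08×10^7 s.
In days: 1.08×10^7 s / (86400 s/day) = 125 days.

125 days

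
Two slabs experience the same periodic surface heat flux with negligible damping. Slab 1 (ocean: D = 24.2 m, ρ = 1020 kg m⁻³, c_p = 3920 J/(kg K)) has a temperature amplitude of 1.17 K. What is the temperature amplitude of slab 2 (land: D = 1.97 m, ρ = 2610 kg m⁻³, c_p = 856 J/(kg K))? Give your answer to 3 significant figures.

C_ocean = 9.68×10^7 J/(m²·K); C_land = 4.40×10^6 J/(m²·K).
A ∝ 1/C ⇒ A_land = A_ocean × C_ocean/C_land = 1.17 × 22.0 = 25.7 K.

25.7 K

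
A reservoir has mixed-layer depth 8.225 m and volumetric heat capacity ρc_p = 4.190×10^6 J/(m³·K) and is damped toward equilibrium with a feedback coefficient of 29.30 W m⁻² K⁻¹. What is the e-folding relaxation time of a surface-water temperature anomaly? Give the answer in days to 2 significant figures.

Areal heat capacity C = ρc_p × D = 4.190×10^6 × 8.225 = 3.45×10^7 J m⁻² K⁻¹.
Relaxation time τ = C / λ = 3.45×10^7 / 29.30 = 1.18×10^6 s.
In days: 1.18×10^6 s / (86400 s/day) = 13.6 days.

14 days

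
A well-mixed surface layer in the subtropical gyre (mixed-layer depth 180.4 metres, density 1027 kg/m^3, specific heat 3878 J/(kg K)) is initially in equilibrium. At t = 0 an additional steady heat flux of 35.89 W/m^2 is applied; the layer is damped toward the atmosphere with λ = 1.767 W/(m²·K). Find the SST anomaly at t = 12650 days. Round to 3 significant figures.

Areal heat capacity C = ρ c_p D = 1027 × 3878 × 180.4 = 7.18×10^8 J m⁻² K⁻¹.
τ = C / λ = 7.18×10^8 / 1.767 = 4.07×10^8 s.
Equilibrium anomaly ΔT_eq = F / λ = 35.89 / 1.767 = 20.3 K.
t = 12650 days = 1.09×10^9 s, so t/τ = 2.69.
ΔT(t) = ΔT_eq (1 − e^(−t/τ)) = 20.3 × (1 − e^−2.69) = 18.9 K.

18.9 K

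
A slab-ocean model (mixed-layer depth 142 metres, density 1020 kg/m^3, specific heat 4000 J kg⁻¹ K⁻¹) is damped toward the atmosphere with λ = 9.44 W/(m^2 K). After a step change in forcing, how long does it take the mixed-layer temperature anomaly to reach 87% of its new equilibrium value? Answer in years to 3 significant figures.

Areal heat capacity C = ρ c_p D = 1020 × 4000 × 142 = 5.79×10^8 J m⁻² K⁻¹.
τ = C / λ = 5.79×10^8 / 9.44 = 6.14×10^7 s.
Fraction reached: 1 − e^(−t/τ) = 0.87 ⇒ t = −τ ln(1 − 0.87) = τ × 2.04.
t = 1.25×10^8 s = 3.97 years.

3.97 years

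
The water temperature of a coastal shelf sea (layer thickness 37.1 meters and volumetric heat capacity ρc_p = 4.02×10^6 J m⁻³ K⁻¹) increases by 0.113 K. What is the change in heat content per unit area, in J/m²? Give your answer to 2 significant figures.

Areal heat capacity C = ρc_p × D = 4.02×10^6 × 37.1 = 1.49×10^8 J/(m^2 K).
ΔQ = C ΔT = 1.49×10^8 × 0.113 = 1.69×10^7 J/m².

1.7×10^7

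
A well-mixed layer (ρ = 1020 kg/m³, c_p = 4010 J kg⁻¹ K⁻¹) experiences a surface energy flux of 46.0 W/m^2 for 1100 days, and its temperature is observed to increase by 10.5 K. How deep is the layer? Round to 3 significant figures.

Heat input Q = F Δt = 46.0 × 9.50×10^7 s = 4.37×10^9 J/m².
Required areal heat capacity C = Q / ΔT = 4.16×10^8 J/(m²·K).
Depth D = C / (ρ c_p) = 4.16×10^8 / (1020 × 4010) = 102 m.

102 m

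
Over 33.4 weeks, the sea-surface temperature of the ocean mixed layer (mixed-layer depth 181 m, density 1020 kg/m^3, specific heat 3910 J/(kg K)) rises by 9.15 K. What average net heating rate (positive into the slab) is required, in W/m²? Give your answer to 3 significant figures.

327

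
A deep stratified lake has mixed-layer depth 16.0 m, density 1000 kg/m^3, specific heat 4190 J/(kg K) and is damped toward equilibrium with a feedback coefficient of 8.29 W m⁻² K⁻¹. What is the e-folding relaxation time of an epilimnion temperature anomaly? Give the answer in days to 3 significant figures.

93.6 days

Areal heat capacity C = ρ c_p D = 1000 × 4190 × 16.0 = 6.70×10^7 J m⁻² K⁻¹.
Relaxation time τ = C / λ = 6.70×10^7 / 8.29 = 8.09×10^6 s.
In days: 8.09×10^6 s / (86400 s/day) = 93.6 days.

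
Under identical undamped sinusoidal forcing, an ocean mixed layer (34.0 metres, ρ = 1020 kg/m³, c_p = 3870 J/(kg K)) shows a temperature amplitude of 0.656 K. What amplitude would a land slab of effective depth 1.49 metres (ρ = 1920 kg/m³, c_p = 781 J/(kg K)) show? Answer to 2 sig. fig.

39 K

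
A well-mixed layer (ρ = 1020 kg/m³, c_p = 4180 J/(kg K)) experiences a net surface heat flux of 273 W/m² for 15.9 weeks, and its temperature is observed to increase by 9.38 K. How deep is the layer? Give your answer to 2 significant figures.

Heat input Q = F Δt = 273 × 9.62×10^6 s = 2.63×10^9 J/m².
Required areal heat capacity C = Q / ΔT = 2.80×10^8 J/(m²·K).
Depth D = C / (ρ c_p) = 2.80×10^8 / (1020 × 4180) = 65.6 m.

66 m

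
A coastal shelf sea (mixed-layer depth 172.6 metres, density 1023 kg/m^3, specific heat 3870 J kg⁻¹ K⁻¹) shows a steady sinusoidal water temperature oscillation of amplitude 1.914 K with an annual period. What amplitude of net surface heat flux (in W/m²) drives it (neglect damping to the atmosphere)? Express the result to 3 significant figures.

Areal heat capacity C = ρ c_p D = 1023 × 3870 × 172.6 = 6.83×10^8 J m⁻² K⁻¹.
ω = 2π / 3.15×10^7 s = 1.99×10^-7 s⁻¹.
Cω = 6.83×10^8 × 1.99×10^-7 = 136 W/(m²·K).
F₀ = A × Cω = 1.914 × 136 = 261 W/m².

261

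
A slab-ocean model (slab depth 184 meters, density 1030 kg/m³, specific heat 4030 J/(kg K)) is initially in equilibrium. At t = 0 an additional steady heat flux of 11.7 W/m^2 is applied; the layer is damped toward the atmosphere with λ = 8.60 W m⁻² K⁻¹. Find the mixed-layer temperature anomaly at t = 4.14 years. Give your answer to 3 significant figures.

1.05 K

Areal heat capacity C = ρ c_p D = 1030 × 4030 × 184 = 7.64×10^8 J/(m^2 K).
τ = C / λ = 7.64×10^8 / 8.60 = 8.88×10^7 s.
Equilibrium anomaly ΔT_eq = F / λ = 11.7 / 8.60 = 1.36 K.
t = 4.14 years = 1.31×10^8 s, so t/τ = 1.47.
ΔT(t) = ΔT_eq (1 − e^(−t/τ)) = 1.36 × (1 − e^−1.47) = 1.05 K.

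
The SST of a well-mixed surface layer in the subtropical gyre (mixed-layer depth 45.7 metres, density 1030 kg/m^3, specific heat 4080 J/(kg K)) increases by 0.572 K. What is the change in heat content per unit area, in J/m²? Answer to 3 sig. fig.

Areal heat capacity C = ρ c_p D = 1030 × 4080 × 45.7 = 1.92×10^8 J/(m²·K).
ΔQ = C ΔT = 1.92×10^8 × 0.572 = 1.10×10^8 J/m².

1.10×10^8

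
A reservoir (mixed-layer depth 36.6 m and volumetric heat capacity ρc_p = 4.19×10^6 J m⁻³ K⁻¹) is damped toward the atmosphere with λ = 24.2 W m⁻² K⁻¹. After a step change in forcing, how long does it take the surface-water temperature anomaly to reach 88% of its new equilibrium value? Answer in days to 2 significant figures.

Areal heat capacity C = ρc_p × D = 4.19×10^6 × 36.6 = 1.53×10^8 J m⁻² K⁻¹.
τ = C / λ = 1.53×10^8 / 24.2 = 6.34×10^6 s.
Fraction reached: 1 − e^(−t/τ) = 0.88 ⇒ t = −τ ln(1 − 0.88) = τ × 2.12.
t = 1.34×10^7 s = 156 days.

160 days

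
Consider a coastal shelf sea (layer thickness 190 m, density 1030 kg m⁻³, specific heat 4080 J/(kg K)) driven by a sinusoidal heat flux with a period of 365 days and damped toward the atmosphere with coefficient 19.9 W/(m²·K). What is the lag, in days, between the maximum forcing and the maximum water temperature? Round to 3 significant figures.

Areal heat capacity C = ρ c_p D = 1030 × 4080 × 190 = 7.98×10^8 J m⁻² K⁻¹.
ω = 2π / 3.15×10^7 s = 1.99×10^-7 s⁻¹.
Phase lag φ = arctan(Cω/λ) = arctan(159/19.9) = 1.45 rad.
Time lag = φ / ω = 1.45 / 1.99×10^-7 = 7.26×10^6 s = 84.0 days.

84.0 days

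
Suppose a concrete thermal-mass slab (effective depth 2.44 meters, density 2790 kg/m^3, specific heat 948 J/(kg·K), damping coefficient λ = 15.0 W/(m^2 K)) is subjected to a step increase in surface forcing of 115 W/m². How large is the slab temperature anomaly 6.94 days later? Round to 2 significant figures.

5.8 K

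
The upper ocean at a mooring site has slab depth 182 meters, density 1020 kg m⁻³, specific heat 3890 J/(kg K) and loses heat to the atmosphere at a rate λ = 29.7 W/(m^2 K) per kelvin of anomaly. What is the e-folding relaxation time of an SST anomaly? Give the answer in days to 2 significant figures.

280 days

Areal heat capacity C = ρ c_p D = 1020 × 3890 × 182 = 7.22×10^8 J/(m²·K).
Relaxation time τ = C / λ = 7.22×10^8 / 29.7 = 2.43×10^7 s.
In days: 2.43×10^7 s / (86400 s/day) = 281 days.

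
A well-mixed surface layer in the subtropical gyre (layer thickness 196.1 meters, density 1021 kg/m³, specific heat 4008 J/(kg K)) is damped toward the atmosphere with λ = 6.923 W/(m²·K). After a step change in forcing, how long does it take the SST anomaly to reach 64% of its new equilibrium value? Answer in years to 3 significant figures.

3.75 years

Areal heat capacity C = ρ c_p D = 1021 × 4008 × 196.1 = 8.02×10^8 J m⁻² K⁻¹.
τ = C / λ = 8.02×10^8 / 6.923 = 1.16×10^8 s.
Fraction reached: 1 − e^(−t/τ) = 0.64 ⇒ t = −τ ln(1 − 0.64) = τ × 1.02.
t = 1.18×10^8 s = 3.75 years.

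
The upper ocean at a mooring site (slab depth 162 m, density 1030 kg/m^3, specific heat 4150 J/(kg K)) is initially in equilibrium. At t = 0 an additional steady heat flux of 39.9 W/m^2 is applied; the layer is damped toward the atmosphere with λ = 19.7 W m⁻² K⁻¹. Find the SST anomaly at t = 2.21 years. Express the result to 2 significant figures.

1.7 K

Areal heat capacity C = ρ c_p D = 1030 × 4150 × 162 = 6.92×10^8 J/(m²·K).
τ = C / λ = 6.92×10^8 / 19.7 = 3.52×10^7 s.
Equilibrium anomaly ΔT_eq = F / λ = 39.9 / 19.7 = 2.03 K.
t = 2.21 years = 6.97×10^7 s, so t/τ = 1.98.
ΔT(t) = ΔT_eq (1 − e^(−t/τ)) = 2.03 × (1 − e^−1.98) = 1.75 K.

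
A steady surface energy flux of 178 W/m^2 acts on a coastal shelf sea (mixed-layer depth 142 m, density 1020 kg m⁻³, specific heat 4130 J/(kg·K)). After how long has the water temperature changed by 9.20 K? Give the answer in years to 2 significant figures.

Areal heat capacity C = ρ c_p D = 1020 × 4130 × 142 = 5.98×10^8 J/(m²·K).
Time required: Δt = C ΔT / F = 5.98×10^8 × 9.20 / 178 = 3.09×10^7 s.
In years: 3.09×10^7 s / (3.156×10^7 s/year) = 0.980 years.

0.98 years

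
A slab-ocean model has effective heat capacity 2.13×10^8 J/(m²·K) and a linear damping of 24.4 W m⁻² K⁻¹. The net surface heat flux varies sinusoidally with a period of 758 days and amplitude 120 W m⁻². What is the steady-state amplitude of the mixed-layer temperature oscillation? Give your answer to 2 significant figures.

3.8 K

Areal heat capacity C = 2.13×10^8 J/(m²·K) (given).
Angular frequency ω = 2π / T = 2π / 6.55×10^7 s = 9.59×10^-8 s⁻¹.
√((Cω)² + λ²) = √((20.4)² + 24.4²) = 31.8 W/(m²·K).
Amplitude A = F₀ / √((Cω)²+λ²) = 120 / 31.8 = 3.77 K.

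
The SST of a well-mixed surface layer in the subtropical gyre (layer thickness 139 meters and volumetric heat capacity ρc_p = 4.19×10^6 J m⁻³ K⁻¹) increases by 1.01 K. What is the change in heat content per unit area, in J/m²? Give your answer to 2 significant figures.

Areal heat capacity C = ρc_p × D = 4.19×10^6 × 139 = 5.82×10^8 J m⁻² K⁻¹.
ΔQ = C ΔT = 5.82×10^8 × 1.01 = 5.88×10^8 J/m².

5.9×10^8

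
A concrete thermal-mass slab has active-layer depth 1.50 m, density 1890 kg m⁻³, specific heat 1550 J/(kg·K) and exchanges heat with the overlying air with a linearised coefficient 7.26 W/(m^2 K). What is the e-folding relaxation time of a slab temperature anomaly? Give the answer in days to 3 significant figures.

Areal heat capacity C = ρ c_p D = 1890 × 1550 × 1.50 = 4.39×10^6 J m⁻² K⁻¹.
Relaxation time τ = C / λ = 4.39×10^6 / 7.26 = 6.05×10^5 s.
In days: 6.05×10^5 s / (86400 s/day) = 7.01 days.

7.01 days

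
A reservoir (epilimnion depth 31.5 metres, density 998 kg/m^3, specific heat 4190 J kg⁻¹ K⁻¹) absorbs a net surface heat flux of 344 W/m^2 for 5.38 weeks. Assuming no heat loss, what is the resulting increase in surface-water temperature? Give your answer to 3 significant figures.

Areal heat capacity C = ρ c_p D = 998 × 4190 × 31.5 = 1.32×10^8 J/(m^2 K).
Net heat input Q = F Δt = 344 × (5.38 weeks × 6.048×10^5 s/week) = 1.12×10^9 J/m².
ΔT = Q / C = 1.12×10^9 / 1.32×10^8 = 8.50 K.

8.50 K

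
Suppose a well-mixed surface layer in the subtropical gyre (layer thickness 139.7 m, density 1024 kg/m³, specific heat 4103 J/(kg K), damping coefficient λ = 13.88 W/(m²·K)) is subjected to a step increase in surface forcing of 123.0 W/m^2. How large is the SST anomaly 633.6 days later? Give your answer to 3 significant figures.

6.43 K

Areal heat capacity C = ρ c_p D = 1024 × 4103 × 139.7 = 5.87×10^8 J/(m²·K).
τ = C / λ = 5.87×10^8 / 13.88 = 4.23×10^7 s.
Equilibrium anomaly ΔT_eq = F / λ = 123.0 / 13.88 = 8.86 K.
t = 633.6 days = 5.47×10^7 s, so t/τ = 1.29.
ΔT(t) = ΔT_eq (1 − e^(−t/τ)) = 8.86 × (1 − e^−1.29) = 6.43 K.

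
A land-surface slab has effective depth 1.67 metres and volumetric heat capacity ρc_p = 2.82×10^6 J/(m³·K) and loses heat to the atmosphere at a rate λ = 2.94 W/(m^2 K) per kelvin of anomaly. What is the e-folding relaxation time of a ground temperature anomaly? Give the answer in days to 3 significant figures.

Areal heat capacity C = ρc_p × D = 2.82×10^6 × 1.67 = 4.71×10^6 J/(m^2 K).
Relaxation time τ = C / λ = 4.71×10^6 / 2.94 = 1.60×10^6 s.
In days: 1.60×10^6 s / (86400 s/day) = 18.5 days.

18.5 days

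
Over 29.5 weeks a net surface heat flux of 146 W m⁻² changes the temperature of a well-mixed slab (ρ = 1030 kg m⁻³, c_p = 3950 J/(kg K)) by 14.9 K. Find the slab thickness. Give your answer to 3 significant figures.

Heat input Q = F Δt = 146 × 1.78×10^7 s = 2.60×10^9 J/m².
Required areal heat capacity C = Q / ΔT = 1.75×10^8 J/(m²·K).
Depth D = C / (ρ c_p) = 1.75×10^8 / (1030 × 3950) = 43.0 m.

43.0 m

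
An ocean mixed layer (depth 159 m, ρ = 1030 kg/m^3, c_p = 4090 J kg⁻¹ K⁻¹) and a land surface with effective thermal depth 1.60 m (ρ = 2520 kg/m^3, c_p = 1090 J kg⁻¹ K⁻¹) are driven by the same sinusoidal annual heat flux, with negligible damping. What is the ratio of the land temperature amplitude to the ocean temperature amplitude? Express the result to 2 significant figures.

C_ocean = 1030 × 4090 × 159 = 6.70×10^8 J/(m²·K).
C_land = 2520 × 1090 × 1.60 = 4.39×10^6 J/(m²·K).
Undamped amplitude ∝ 1/C, so A_land/A_ocean = C_ocean/C_land = 152.

150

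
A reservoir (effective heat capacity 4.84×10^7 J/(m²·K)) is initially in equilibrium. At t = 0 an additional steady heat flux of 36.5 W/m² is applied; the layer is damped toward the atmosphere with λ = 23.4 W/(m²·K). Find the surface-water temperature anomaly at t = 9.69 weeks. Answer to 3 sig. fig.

1.47 K

Areal heat capacity C = 4.84×10^7 J/(m²·K) (given).
τ = C / λ = 4.84×10^7 / 23.4 = 2.07×10^6 s.
Equilibrium anomaly ΔT_eq = F / λ = 36.5 / 23.4 = 1.56 K.
t = 9.69 weeks = 5.86×10^6 s, so t/τ = 2.83.
ΔT(t) = ΔT_eq (1 − e^(−t/τ)) = 1.56 × (1 − e^−2.83) = 1.47 K.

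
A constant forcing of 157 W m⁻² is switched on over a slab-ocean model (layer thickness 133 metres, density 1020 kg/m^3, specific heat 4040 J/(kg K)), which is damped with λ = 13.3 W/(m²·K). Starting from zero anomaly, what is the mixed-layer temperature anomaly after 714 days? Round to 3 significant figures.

Areal heat capacity C = ρ c_p D = 1020 × 4040 × 133 = 5.48×10^8 J/(m²·K).
τ = C / λ = 5.48×10^8 / 13.3 = 4.12×10^7 s.
Equilibrium anomaly ΔT_eq = F / λ = 157 / 13.3 = 11.8 K.
t = 714 days = 6.17×10^7 s, so t/τ = 1.50.
ΔT(t) = ΔT_eq (1 − e^(−t/τ)) = 11.8 × (1 − e^−1.50) = 9.16 K.

9.16 K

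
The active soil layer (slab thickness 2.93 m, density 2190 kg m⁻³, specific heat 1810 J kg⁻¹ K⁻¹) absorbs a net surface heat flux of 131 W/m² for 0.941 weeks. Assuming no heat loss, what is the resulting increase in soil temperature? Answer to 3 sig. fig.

Areal heat capacity C = ρ c_p D = 2190 × 1810 × 2.93 = 1.16×10^7 J/(m²·K).
Net heat input Q = F Δt = 131 × (0.941 weeks × 6.048×10^5 s/week) = 7.46×10^7 J/m².
ΔT = Q / C = 7.46×10^7 / 1.16×10^7 = 6.42 K.

6.42 K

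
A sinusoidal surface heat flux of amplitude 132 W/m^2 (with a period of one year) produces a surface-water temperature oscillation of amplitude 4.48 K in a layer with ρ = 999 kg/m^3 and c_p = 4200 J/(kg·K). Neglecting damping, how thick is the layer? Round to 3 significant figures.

ω = 2π / 3.15×10^7 s = 1.99×10^-7 s⁻¹.
Required C = F₀ / (A ω) = 132 / (4.48 × 1.99×10^-7) = 1.48×10^8 J/(m²·K).
D = C / (ρ c_p) = 1.48×10^8 / (999 × 4200) = 35.2 m.

35.2 m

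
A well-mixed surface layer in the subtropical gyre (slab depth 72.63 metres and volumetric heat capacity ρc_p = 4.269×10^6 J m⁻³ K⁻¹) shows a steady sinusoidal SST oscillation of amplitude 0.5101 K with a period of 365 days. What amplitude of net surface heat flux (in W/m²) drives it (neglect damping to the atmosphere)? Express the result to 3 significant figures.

31.5

Areal heat capacity C = ρc_p × D = 4.269×10^6 × 72.63 = 3.10×10^8 J m⁻² K⁻¹.
ω = 2π / 3.15×10^7 s = 1.99×10^-7 s⁻¹.
Cω = 3.10×10^8 × 1.99×10^-7 = 61.8 W/(m²·K).
F₀ = A × Cω = 0.5101 × 61.8 = 31.5 W/m².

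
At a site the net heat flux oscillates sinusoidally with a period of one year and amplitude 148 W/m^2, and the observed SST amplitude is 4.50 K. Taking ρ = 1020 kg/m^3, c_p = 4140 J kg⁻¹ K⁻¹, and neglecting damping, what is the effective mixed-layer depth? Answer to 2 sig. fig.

ω = 2π / 3.15×10^7 s = 1.99×10^-7 s⁻¹.
Required C = F₀ / (A ω) = 148 / (4.50 × 1.99×10^-7) = 1.65×10^8 J/(m²·K).
D = C / (ρ c_p) = 1.65×10^8 / (1020 × 4140) = 39.1 m.

39 m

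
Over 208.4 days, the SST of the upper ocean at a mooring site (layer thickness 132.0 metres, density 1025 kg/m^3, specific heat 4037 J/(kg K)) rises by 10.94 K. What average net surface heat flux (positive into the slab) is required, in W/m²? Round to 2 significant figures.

330

Areal heat capacity C = ρ c_p D = 1025 × 4037 × 132.0 = 5.46×10^8 J/(m²·K).
Required heat per unit area: Q = C ΔT = 5.46×10^8 × 10.94 = 5.98×10^9 J/m².
Flux F = Q / Δt = 5.98×10^9 / 1.80×10^7 s = 332 W/m².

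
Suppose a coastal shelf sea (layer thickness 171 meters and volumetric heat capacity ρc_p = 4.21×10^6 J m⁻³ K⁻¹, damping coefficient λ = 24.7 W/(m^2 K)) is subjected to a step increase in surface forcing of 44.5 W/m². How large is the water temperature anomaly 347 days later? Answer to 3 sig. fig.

Areal heat capacity C = ρc_p × D = 4.21×10^6 × 171 = 7.20×10^8 J/(m²·K).
τ = C / λ = 7.20×10^8 / 24.7 = 2.91×10^7 s.
Equilibrium anomaly ΔT_eq = F / λ = 44.5 / 24.7 = 1.80 K.
t = 347 days = 3.00×10^7 s, so t/τ = 1.03.
ΔT(t) = ΔT_eq (1 − e^(−t/τ)) = 1.80 × (1 − e^−1.03) = 1.16 K.

1.16 K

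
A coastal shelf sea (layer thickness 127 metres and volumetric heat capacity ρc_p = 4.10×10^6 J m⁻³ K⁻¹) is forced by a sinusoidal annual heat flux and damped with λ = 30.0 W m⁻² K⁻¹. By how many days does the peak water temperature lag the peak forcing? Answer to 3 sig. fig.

74.9 days

Areal heat capacity C = ρc_p × D = 4.10×10^6 × 127 = 5.21×10^8 J/(m^2 K).
ω = 2π / 3.15×10^7 s = 1.99×10^-7 s⁻¹.
Phase lag φ = arctan(Cω/λ) = arctan(104/30.0) = 1.29 rad.
Time lag = φ / ω = 1.29 / 1.99×10^-7 = 6.47×10^6 s = 74.9 days.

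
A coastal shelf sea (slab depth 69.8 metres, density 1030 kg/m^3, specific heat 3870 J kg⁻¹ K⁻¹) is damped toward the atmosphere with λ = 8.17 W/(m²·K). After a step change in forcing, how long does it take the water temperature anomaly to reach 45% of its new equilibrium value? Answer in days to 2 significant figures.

Areal heat capacity C = ρ c_p D = 1030 × 3870 × 69.8 = 2.78×10^8 J m⁻² K⁻¹.
τ = C / λ = 2.78×10^8 / 8.17 = 3.41×10^7 s.
Fraction reached: 1 − e^(−t/τ) = 0.45 ⇒ t = −τ ln(1 − 0.45) = τ × 0.598.
t = 2.04×10^7 s = 236 days.

240 days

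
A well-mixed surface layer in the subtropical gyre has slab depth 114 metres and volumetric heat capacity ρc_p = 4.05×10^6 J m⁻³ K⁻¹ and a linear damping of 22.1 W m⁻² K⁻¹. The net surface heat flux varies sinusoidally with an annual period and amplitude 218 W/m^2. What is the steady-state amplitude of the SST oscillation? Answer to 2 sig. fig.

2.3 K

Areal heat capacity C = ρc_p × D = 4.05×10^6 × 114 = 4.62×10^8 J/(m^2 K).
Angular frequency ω = 2π / T = 2π / 3.15×10^7 s = 1.99×10^-7 s⁻¹.
√((Cω)² + λ²) = √((92.0)² + 22.1²) = 94.6 W/(m²·K).
Amplitude A = F₀ / √((Cω)²+λ²) = 218 / 94.6 = 2.30 K.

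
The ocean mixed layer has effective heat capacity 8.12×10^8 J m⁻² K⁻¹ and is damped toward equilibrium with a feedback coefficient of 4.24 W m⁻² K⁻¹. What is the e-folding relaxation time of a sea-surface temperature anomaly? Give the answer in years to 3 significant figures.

Areal heat capacity C = 8.12×10^8 J m⁻² K⁻¹ (given).
Relaxation time τ = C / λ = 8.12×10^8 / 4.24 = 1.92×10^8 s.
In years: 1.92×10^8 s / (3.156×10^7 s/year) = 6.07 years.

6.07 years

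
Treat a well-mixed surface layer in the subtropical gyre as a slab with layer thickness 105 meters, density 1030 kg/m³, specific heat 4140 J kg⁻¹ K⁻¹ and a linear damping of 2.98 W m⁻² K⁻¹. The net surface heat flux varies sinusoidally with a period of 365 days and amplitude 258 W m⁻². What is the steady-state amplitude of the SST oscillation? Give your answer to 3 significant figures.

Areal heat capacity C = ρ c_p D = 1030 × 4140 × 105 = 4.48×10^8 J/(m²·K).
Angular frequency ω = 2π / T = 2π / 3.15×10^7 s = 1.99×10^-7 s⁻¹.
√((Cω)² + λ²) = √((89.2)² + 2.98²) = 89.3 W/(m²·K).
Amplitude A = F₀ / √((Cω)²+λ²) = 258 / 89.3 = 2.89 K.

2.89 K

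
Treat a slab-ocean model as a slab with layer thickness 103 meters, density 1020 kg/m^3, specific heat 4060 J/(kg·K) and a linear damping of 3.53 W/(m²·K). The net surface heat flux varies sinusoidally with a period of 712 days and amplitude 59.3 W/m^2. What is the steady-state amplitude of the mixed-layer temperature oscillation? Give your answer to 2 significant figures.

1.4 K

Areal heat capacity C = ρ c_p D = 1020 × 4060 × 103 = 4.27×10^8 J/(m^2 K).
Angular frequency ω = 2π / T = 2π / 6.15×10^7 s = 1.02×10^-7 s⁻¹.
√((Cω)² + λ²) = √((43.6)² + 3.53²) = 43.7 W/(m²·K).
Amplitude A = F₀ / √((Cω)²+λ²) = 59.3 / 43.7 = 1.36 K.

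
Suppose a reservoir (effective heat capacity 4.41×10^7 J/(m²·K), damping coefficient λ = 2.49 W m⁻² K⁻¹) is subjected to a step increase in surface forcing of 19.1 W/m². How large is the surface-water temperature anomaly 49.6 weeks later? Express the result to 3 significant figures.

6.26 K

Areal heat capacity C = 4.41×10^7 J/(m²·K) (given).
τ = C / λ = 4.41×10^7 / 2.49 = 1.77×10^7 s.
Equilibrium anomaly ΔT_eq = F / λ = 19.1 / 2.49 = 7.67 K.
t = 49.6 weeks = 3.00×10^7 s, so t/τ = 1.69.
ΔT(t) = ΔT_eq (1 − e^(−t/τ)) = 7.67 × (1 − e^−1.69) = 6.26 K.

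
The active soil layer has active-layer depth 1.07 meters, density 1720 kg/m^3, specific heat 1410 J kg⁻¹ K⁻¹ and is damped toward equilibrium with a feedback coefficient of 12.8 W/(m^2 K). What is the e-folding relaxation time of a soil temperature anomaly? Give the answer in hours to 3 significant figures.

56.3 hours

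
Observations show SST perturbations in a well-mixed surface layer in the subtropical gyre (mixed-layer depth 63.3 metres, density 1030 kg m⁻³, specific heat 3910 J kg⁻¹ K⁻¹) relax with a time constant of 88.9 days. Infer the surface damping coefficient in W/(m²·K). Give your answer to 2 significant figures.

Areal heat capacity C = ρ c_p D = 1030 × 3910 × 63.3 = 2.55×10^8 J/(m²·K).
τ = 88.9 days = 7.68×10^6 s.
λ = C / τ = 2.55×10^8 / 7.68×10^6 = 33.2 W/(m²·K).

33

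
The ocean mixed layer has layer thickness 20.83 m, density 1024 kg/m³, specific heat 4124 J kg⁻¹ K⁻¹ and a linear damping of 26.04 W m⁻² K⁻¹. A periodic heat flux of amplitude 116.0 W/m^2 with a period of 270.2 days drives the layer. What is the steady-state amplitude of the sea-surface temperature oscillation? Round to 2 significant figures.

Areal heat capacity C = ρ c_p D = 1024 × 4124 × 20.83 = 8.80×10^7 J m⁻² K⁻¹.
Angular frequency ω = 2π / T = 2π / 2.33×10^7 s = 2.69×10^-7 s⁻¹.
√((Cω)² + λ²) = √((23.7)² + 26.04²) = 35.2 W/(m²·K).
Amplitude A = F₀ / √((Cω)²+λ²) = 116.0 / 35.2 = 3.30 K.

3.3 K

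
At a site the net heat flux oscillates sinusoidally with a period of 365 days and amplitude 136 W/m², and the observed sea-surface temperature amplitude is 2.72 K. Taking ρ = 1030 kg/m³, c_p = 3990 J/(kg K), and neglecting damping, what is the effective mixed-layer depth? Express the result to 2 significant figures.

ω = 2π / 3.15×10^7 s = 1.99×10^-7 s⁻¹.
Required C = F₀ / (A ω) = 136 / (2.72 × 1.99×10^-7) = 2.51×10^8 J/(m²·K).
D = C / (ρ c_p) = 2.51×10^8 / (1030 × 3990) = 61.1 m.

61 m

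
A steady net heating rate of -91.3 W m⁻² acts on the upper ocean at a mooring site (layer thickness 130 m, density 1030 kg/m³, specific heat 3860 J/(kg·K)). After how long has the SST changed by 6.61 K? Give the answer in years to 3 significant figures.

1.19 years

Areal heat capacity C = ρ c_p D = 1030 × 3860 × 130 = 5.17×10^8 J m⁻² K⁻¹.
Time required: Δt = C ΔT / F = 5.17×10^8 × -6.61 / -91.3 = 3.74×10^7 s.
In years: 3.74×10^7 s / (3.156×10^7 s/year) = 1.19 years.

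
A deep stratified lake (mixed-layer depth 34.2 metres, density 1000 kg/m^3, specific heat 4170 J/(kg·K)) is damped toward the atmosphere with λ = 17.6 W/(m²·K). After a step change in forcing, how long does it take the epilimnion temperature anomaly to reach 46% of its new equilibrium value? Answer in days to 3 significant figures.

Areal heat capacity C = ρ c_p D = 1000 × 4170 × 34.2 = 1.43×10^8 J m⁻² K⁻¹.
τ = C / λ = 1.43×10^8 / 17.6 = 8.10×10^6 s.
Fraction reached: 1 − e^(−t/τ) = 0.46 ⇒ t = −τ ln(1 − 0.46) = τ × 0.616.
t = 4.99×10^6 s = 57.8 days.

57.8 days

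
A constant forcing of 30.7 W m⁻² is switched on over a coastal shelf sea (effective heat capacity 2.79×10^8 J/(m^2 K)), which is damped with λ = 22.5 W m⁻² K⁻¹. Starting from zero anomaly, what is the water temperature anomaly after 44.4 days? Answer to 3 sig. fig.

0.363 K

Areal heat capacity C = 2.79×10^8 J/(m^2 K) (given).
τ = C / λ = 2.79×10^8 / 22.5 = 1.24×10^7 s.
Equilibrium anomaly ΔT_eq = F / λ = 30.7 / 22.5 = 1.36 K.
t = 44.4 days = 3.84×10^6 s, so t/τ = 0.309.
ΔT(t) = ΔT_eq (1 − e^(−t/τ)) = 1.36 × (1 − e^−0.309) = 0.363 K.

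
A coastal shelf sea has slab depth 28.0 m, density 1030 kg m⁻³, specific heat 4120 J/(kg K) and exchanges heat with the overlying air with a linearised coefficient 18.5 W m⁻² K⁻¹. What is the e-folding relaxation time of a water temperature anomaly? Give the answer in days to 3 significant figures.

Areal heat capacity C = ρ c_p D = 1030 × 4120 × 28.0 = 1.19×10^8 J/(m^2 K).
Relaxation time τ = C / λ = 1.19×10^8 / 18.5 = 6.42×10^6 s.
In days: 6.42×10^6 s / (86400 s/day) = 74.3 days.

74.3 days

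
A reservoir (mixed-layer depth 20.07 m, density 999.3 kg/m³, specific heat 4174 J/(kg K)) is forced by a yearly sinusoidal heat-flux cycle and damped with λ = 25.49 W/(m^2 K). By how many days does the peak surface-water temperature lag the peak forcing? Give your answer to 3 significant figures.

33.7 days

Areal heat capacity C = ρ c_p D = 999.3 × 4174 × 20.07 = 8.37×10^7 J/(m^2 K).
ω = 2π / 3.15×10^7 s = 1.99×10^-7 s⁻¹.
Phase lag φ = arctan(Cω/λ) = arctan(16.7/25.49) = 0.579 rad.
Time lag = φ / ω = 0.579 / 1.99×10^-7 = 2.91×10^6 s = 33.7 days.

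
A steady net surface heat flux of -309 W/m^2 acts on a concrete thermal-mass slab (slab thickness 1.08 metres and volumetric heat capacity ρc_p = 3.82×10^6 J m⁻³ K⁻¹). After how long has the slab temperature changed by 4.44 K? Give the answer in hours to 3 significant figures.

16.5 hours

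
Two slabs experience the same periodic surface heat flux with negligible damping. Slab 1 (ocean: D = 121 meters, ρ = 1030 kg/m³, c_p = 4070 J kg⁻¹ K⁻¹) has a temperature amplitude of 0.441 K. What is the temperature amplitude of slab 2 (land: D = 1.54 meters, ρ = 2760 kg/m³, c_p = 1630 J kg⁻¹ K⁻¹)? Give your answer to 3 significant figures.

32.3 K

C_ocean = 5.07×10^8 J/(m²·K); C_land = 6.93×10^6 J/(m²·K).
A ∝ 1/C ⇒ A_land = A_ocean × C_ocean/C_land = 0.441 × 73.2 = 32.3 K.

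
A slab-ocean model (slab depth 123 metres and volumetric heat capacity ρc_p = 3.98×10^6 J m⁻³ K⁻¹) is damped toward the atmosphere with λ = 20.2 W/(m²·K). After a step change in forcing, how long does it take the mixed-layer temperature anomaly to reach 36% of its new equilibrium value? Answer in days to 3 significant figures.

125 days

Areal heat capacity C = ρc_p × D = 3.98×10^6 × 123 = 4.90×10^8 J/(m^2 K).
τ = C / λ = 4.90×10^8 / 20.2 = 2.42×10^7 s.
Fraction reached: 1 − e^(−t/τ) = 0.36 ⇒ t = −τ ln(1 − 0.36) = τ × 0.446.
t = 1.08×10^7 s = 125 days.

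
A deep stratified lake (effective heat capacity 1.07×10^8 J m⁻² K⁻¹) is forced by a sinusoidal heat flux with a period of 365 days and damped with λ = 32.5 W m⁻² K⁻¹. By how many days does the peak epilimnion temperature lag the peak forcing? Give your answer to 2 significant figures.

34 days

Areal heat capacity C = 1.07×10^8 J m⁻² K⁻¹ (given).
ω = 2π / 3.15×10^7 s = 1.99×10^-7 s⁻¹.
Phase lag φ = arctan(Cω/λ) = arctan(21.3/32.5) = 0.581 rad.
Time lag = φ / ω = 0.581 / 1.99×10^-7 = 2.91×10^6 s = 33.7 days.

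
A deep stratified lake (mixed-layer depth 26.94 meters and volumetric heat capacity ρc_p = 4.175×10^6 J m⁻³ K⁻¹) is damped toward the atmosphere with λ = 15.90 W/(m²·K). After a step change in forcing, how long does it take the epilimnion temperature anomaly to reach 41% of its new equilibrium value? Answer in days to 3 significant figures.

Areal heat capacity C = ρc_p × D = 4.175×10^6 × 26.94 = 1.12×10^8 J m⁻² K⁻¹.
τ = C / λ = 1.12×10^8 / 15.90 = 7.07×10^6 s.
Fraction reached: 1 − e^(−t/τ) = 0.41 ⇒ t = −τ ln(1 − 0.41) = τ × 0.528.
t = 3.73×10^6 s = 43.2 days.

43.2 days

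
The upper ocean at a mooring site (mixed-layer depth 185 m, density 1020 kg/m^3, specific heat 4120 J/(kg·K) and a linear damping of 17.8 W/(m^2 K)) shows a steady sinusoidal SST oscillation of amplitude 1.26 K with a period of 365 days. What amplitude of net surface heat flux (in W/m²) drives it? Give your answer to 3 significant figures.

196

Areal heat capacity C = ρ c_p D = 1020 × 4120 × 185 = 7.77×10^8 J/(m^2 K).
ω = 2π / 3.15×10^7 s = 1.99×10^-7 s⁻¹.
√((Cω)² + λ²) = √((155)² + 17.8²) = 156 W/(m²·K).
F₀ = A × √((Cω)²+λ²) = 1.26 × 156 = 196 W/m².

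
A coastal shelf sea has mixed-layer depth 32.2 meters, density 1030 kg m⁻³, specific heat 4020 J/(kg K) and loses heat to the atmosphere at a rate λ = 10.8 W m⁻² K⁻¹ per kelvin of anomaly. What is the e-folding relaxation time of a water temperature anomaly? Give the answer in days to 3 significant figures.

Areal heat capacity C = ρ c_p D = 1030 × 4020 × 32.2 = 1.33×10^8 J/(m^2 K).
Relaxation time τ = C / λ = 1.33×10^8 / 10.8 = 1.23×10^7 s.
In days: 1.23×10^7 s / (86400 s/day) = 143 days.

143 days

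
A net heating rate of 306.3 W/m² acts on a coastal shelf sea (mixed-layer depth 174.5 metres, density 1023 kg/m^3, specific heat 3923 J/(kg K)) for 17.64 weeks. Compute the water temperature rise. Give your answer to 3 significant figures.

Areal heat capacity C = ρ c_p D = 1023 × 3923 × 174.5 = 7.00×10^8 J/(m²·K).
Net heat input Q = F Δt = 306.3 × (17.64 weeks × 6.048×10^5 s/week) = 3.27×10^9 J/m².
ΔT = Q / C = 3.27×10^9 / 7.00×10^8 = 4.67 K.

4.67 K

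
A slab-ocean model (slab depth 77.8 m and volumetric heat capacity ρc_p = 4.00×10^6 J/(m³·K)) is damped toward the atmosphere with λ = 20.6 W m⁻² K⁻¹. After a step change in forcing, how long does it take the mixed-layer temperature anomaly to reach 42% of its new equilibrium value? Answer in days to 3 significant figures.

95.2 days

Areal heat capacity C = ρc_p × D = 4.00×10^6 × 77.8 = 3.11×10^8 J m⁻² K⁻¹.
τ = C / λ = 3.11×10^8 / 20.6 = 1.51×10^7 s.
Fraction reached: 1 − e^(−t/τ) = 0.42 ⇒ t = −τ ln(1 − 0.42) = τ × 0.545.
t = 8.23×10^6 s = 95.2 days.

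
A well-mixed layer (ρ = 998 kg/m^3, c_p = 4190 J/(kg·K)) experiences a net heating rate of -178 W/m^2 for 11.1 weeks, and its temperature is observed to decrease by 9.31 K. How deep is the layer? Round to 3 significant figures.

Heat input Q = F Δt = -178 × 6.71×10^6 s = -1.19×10^9 J/m².
Required areal heat capacity C = Q / ΔT = 1.28×10^8 J/(m²·K).
Depth D = C / (ρ c_p) = 1.28×10^8 / (998 × 4190) = 30.7 m.

30.7 m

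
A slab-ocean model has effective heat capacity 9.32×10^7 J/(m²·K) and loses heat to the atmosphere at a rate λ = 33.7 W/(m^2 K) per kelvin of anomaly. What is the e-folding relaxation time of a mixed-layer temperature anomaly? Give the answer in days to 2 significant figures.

32 days

Areal heat capacity C = 9.32×10^7 J/(m²·K) (given).
Relaxation time τ = C / λ = 9.32×10^7 / 33.7 = 2.77×10^6 s.
In days: 2.77×10^6 s / (86400 s/day) = 32.0 days.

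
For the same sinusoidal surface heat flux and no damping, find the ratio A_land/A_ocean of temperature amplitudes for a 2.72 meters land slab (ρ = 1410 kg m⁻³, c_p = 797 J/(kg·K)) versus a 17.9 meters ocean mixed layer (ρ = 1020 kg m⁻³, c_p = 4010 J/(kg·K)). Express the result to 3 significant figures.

C_ocean = 1020 × 4010 × 17.9 = 7.32×10^7 J/(m²·K).
C_land = 1410 × 797 × 2.72 = 3.06×10^6 J/(m²·K).
Undamped amplitude ∝ 1/C, so A_land/A_ocean = C_ocean/C_land = 24.0.

24.0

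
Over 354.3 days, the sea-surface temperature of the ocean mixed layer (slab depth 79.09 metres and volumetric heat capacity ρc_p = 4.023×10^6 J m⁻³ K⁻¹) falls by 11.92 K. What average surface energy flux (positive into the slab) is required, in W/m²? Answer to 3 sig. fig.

-124

Areal heat capacity C = ρc_p × D = 4.023×10^6 × 79.09 = 3.18×10^8 J m⁻² K⁻¹.
Required heat per unit area: Q = C ΔT = 3.18×10^8 × -11.92 = -3.79×10^9 J/m².
Flux F = Q / Δt = -3.79×10^9 / 3.06×10^7 s = -124 W/m².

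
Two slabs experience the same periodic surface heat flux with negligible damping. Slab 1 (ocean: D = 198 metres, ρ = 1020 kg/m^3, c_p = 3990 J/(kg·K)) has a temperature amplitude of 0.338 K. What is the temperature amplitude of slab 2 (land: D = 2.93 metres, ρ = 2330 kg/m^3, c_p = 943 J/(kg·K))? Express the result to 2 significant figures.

C_ocean = 8.06×10^8 J/(m²·K); C_land = 6.44×10^6 J/(m²·K).
A ∝ 1/C ⇒ A_land = A_ocean × C_ocean/C_land = 0.338 × 125 = 42.3 K.

42 K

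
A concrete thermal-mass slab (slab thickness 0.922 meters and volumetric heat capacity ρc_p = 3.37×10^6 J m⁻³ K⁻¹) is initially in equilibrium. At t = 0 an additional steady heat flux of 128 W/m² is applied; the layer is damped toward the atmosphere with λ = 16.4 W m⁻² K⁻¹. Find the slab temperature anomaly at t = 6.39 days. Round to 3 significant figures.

7.38 K

Areal heat capacity C = ρc_p × D = 3.37×10^6 × 0.922 = 3.11×10^6 J/(m^2 K).
τ = C / λ = 3.11×10^6 / 16.4 = 1.89×10^5 s.
Equilibrium anomaly ΔT_eq = F / λ = 128 / 16.4 = 7.80 K.
t = 6.39 days = 5.52×10^5 s, so t/τ = 2.91.
ΔT(t) = ΔT_eq (1 − e^(−t/τ)) = 7.80 × (1 − e^−2.91) = 7.38 K.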